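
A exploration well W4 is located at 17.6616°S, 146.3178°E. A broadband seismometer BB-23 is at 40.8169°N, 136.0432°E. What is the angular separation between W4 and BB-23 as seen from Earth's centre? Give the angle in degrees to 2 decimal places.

Δφ = 58.4785°,  Δλ = -10.2746°
a = sin²(Δφ/2) + cos φ₁ cos φ₂ sin²(Δλ/2) = 0.244373
c = 2·arcsin(√a) = 1.034152 rad = 59.2526°

59.25°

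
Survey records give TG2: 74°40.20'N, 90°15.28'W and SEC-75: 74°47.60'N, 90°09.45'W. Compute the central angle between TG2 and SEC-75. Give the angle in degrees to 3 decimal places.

0.126°

TG2: φ = +74.67000°, λ = -90.25467°
SEC-75: φ = +74.79333°, λ = -90.15750°
Δφ = 0.1233°,  Δλ = 0.0972°
a = sin²(Δφ/2) + cos φ₁ cos φ₂ sin²(Δλ/2) = 0.000001
c = 2·arcsin(√a) = 0.002198 rad = 0.1260°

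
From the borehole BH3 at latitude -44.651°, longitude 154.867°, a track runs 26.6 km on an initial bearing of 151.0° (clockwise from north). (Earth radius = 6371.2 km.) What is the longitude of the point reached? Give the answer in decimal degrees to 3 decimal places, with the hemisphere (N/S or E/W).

155.031°E

δ = d/R = 26.6/6371.2 = 0.004175 rad
φ₂ = arcsin(sin φ₁ cos δ + cos φ₁ sin δ cos θ)
   = arcsin(-0.70279·0.99999 + 0.71140·0.00418·-0.87462) = -44.86010°
λ₂ = λ₁ + atan2(sin θ sin δ cos φ₁, cos δ − sin φ₁ sin φ₂) = 155.03061°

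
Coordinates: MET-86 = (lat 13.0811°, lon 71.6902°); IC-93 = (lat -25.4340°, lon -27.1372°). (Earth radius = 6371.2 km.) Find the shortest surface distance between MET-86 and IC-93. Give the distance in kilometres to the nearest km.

11501 km

Δφ = -38.5151°,  Δλ = -98.8274°
a = sin²(Δφ/2) + cos φ₁ cos φ₂ sin²(Δλ/2) = 0.616096
c = 2·arcsin(√a) = 1.805126 rad = 103.4261°
d = R·c = 6371.2 × 1.805126 = 11500.8 km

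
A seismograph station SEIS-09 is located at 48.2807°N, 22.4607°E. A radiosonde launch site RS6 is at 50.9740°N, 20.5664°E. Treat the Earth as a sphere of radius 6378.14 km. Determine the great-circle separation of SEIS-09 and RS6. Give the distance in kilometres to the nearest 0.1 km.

Δφ = 2.6933°,  Δλ = -1.8943°
a = sin²(Δφ/2) + cos φ₁ cos φ₂ sin²(Δλ/2) = 0.000667
c = 2·arcsin(√a) = 0.051651 rad = 2.9594°
d = R·c = 6378.14 × 0.051651 = 329.4 km

329.4 km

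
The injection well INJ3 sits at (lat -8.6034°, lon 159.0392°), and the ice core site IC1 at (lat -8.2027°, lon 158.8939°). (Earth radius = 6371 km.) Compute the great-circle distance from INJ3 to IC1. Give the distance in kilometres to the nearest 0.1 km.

47.3 km

Δφ = 0.4007°,  Δλ = -0.1453°
a = sin²(Δφ/2) + cos φ₁ cos φ₂ sin²(Δλ/2) = 0.000014
c = 2·arcsin(√a) = 0.007430 rad = 0.4257°
d = R·c = 6371 × 0.007430 = 47.3 km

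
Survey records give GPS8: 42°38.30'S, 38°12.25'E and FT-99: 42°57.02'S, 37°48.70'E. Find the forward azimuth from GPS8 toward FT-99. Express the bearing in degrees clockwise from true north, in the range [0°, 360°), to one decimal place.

222.6°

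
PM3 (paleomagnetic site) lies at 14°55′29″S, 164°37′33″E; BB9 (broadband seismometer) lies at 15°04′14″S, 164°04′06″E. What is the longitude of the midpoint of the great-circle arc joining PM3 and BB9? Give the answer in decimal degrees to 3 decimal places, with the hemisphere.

164.347°E

PM3: φ = -14.92472°, λ = +164.62583°
BB9: φ = -15.07056°, λ = +164.06833°
Bx = cos φ₂ cos Δλ = 0.965561,  By = cos φ₂ sin Δλ = -0.009395
φₘ = atan2(sin φ₁ + sin φ₂, √((cos φ₁ + Bx)² + By²)) = -14.99781°
λₘ = λ₁ + atan2(By, cos φ₁ + Bx) = 164.34718°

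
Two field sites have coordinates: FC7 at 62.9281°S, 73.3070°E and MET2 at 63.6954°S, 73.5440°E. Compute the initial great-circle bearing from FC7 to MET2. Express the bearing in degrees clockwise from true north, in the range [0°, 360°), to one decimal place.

Δλ = 0.2370°
y = sin Δλ · cos φ₂ = 0.001833
x = cos φ₁ sin φ₂ − sin φ₁ cos φ₂ cos Δλ = -0.013395
θ = atan2(y, x) = 172.2077° → 172.2077° (mod 360°)

172.2°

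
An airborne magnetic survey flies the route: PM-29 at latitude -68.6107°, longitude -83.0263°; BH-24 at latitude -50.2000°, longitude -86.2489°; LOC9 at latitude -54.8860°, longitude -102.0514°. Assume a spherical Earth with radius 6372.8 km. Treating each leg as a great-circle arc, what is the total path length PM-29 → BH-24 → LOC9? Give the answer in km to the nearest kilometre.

PM-29→BH-24: c = 0.322494 rad, d = 2055.19 km
BH-24→LOC9: c = 0.186054 rad, d = 1185.68 km
Total = 2055.19 + 1185.68 = 3240.87 km

3241 km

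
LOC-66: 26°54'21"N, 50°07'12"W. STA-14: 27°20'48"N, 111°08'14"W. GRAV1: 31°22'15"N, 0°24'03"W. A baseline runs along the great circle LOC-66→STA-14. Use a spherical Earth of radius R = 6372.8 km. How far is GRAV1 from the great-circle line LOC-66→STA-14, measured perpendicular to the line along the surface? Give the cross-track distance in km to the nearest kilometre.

2486 km

LOC-66: φ = +26.90583°, λ = -50.12000°
STA-14: φ = +27.34667°, λ = -111.13722°
GRAV1: φ = +31.37083°, λ = -0.40083°
δ₁₃ = central angle LOC-66→GRAV1 = 0.755630 rad  (haversine)
θ₁₃ = bearing LOC-66→GRAV1 = 71.779°,  θ₁₂ = bearing LOC-66→STA-14 = 285.459°
dₓₜ = R·arcsin(sin δ₁₃ · sin(θ₁₃ − θ₁₂)) = 6372.8·arcsin(0.68575·sin(-213.680°)) = 2486.030 km
|dₓₜ| = 2486.030 km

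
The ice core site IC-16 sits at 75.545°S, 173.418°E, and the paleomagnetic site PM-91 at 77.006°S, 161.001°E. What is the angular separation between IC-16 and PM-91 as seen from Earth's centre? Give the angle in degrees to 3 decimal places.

3.280°

Δφ = -1.4610°,  Δλ = -12.4170°
a = sin²(Δφ/2) + cos φ₁ cos φ₂ sin²(Δλ/2) = 0.000819
c = 2·arcsin(√a) = 0.057244 rad = 3.2798°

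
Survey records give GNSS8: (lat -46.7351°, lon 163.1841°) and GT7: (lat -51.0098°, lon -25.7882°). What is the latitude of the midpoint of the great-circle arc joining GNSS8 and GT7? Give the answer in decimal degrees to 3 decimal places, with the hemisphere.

Bx = cos φ₂ cos Δλ = -0.621489,  By = cos φ₂ sin Δλ = 0.098126
φₘ = atan2(sin φ₁ + sin φ₂, √((cos φ₁ + Bx)² + By²)) = -85.55266°
λₘ = λ₁ + atan2(By, cos φ₁ + Bx) = -139.88152°

85.553°S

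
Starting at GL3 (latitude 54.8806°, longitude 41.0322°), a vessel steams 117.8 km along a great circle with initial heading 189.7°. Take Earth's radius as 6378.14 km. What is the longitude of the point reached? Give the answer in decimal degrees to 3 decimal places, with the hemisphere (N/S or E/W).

δ = d/R = 117.8/6378.14 = 0.018469 rad
φ₂ = arcsin(sin φ₁ cos δ + cos φ₁ sin δ cos θ)
   = arcsin(0.81795·0.99983 + 0.57528·0.01847·-0.98570) = 53.83713°
λ₂ = λ₁ + atan2(sin θ sin δ cos φ₁, cos δ − sin φ₁ sin φ₂) = 40.73006°

40.730°E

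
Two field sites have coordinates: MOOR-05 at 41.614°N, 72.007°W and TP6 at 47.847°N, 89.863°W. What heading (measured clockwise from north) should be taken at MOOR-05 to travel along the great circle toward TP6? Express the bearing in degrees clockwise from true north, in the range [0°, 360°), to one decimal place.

302.3°

Δλ = -17.8560°
y = sin Δλ · cos φ₂ = -0.205780
x = cos φ₁ sin φ₂ − sin φ₁ cos φ₂ cos Δλ = 0.130041
θ = atan2(y, x) = -57.7096° → 302.2904° (mod 360°)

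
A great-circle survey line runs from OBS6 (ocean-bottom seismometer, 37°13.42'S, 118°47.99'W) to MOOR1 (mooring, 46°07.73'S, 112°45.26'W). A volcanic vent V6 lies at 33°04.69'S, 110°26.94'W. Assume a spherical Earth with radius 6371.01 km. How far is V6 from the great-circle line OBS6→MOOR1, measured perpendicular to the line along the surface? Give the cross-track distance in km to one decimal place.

885.6 km

OBS6: φ = -37.22367°, λ = -118.79983°
MOOR1: φ = -46.12883°, λ = -112.75433°
V6: φ = -33.07817°, λ = -110.44900°
δ₁₃ = central angle OBS6→V6 = 0.139330 rad  (haversine)
θ₁₃ = bearing OBS6→V6 = 61.195°,  θ₁₂ = bearing OBS6→MOOR1 = 155.084°
dₓₜ = R·arcsin(sin δ₁₃ · sin(θ₁₃ − θ₁₂)) = 6371.01·arcsin(0.13888·sin(-93.889°)) = -885.613 km
|dₓₜ| = 885.613 km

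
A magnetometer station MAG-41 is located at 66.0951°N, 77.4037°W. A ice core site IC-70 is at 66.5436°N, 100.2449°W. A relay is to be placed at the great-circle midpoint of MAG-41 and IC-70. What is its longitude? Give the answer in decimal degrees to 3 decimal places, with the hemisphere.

Bx = cos φ₂ cos Δλ = 0.366838,  By = cos φ₂ sin Δλ = -0.154515
φₘ = atan2(sin φ₁ + sin φ₂, √((cos φ₁ + Bx)² + By²)) = 66.73792°
λₘ = λ₁ + atan2(By, cos φ₁ + Bx) = -88.72101°

88.721°W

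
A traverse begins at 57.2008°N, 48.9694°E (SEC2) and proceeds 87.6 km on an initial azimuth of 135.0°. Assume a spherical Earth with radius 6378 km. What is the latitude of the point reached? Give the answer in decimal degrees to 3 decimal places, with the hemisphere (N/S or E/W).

56.640°N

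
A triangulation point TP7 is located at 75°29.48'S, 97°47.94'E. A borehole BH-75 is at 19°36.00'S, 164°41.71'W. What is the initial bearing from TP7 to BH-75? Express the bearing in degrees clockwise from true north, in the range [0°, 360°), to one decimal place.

102.3°

TP7: φ = -75.49133°, λ = +97.79900°
BH-75: φ = -19.60000°, λ = -164.69517°
Δλ = 97.5058°
y = sin Δλ · cos φ₂ = 0.933985
x = cos φ₁ sin φ₂ − sin φ₁ cos φ₂ cos Δλ = -0.203173
θ = atan2(y, x) = 102.2726° → 102.2726° (mod 360°)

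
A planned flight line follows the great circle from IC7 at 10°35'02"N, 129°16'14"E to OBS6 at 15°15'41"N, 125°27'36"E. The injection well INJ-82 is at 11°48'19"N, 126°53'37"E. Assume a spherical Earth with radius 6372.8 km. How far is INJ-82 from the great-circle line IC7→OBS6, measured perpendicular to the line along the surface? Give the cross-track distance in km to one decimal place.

IC7: φ = +10.58389°, λ = +129.27056°
OBS6: φ = +15.26139°, λ = +125.46000°
INJ-82: φ = +11.80528°, λ = +126.89361°
δ₁₃ = central angle IC7→INJ-82 = 0.045940 rad  (haversine)
θ₁₃ = bearing IC7→INJ-82 = 297.873°,  θ₁₂ = bearing IC7→OBS6 = 321.958°
dₓₜ = R·arcsin(sin δ₁₃ · sin(θ₁₃ − θ₁₂)) = 6372.8·arcsin(0.04592·sin(-24.085°)) = -119.442 km
|dₓₜ| = 119.442 km

119.4 km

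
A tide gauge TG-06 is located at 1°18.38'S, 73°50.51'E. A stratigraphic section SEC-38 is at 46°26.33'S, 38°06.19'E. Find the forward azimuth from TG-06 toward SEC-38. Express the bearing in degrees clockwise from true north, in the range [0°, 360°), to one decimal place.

TG-06: φ = -1.30633°, λ = +73.84183°
SEC-38: φ = -46.43883°, λ = +38.10317°
Δλ = -35.7387°
y = sin Δλ · cos φ₂ = -0.402512
x = cos φ₁ sin φ₂ − sin φ₁ cos φ₂ cos Δλ = -0.711699
θ = atan2(y, x) = -150.5090° → 209.4910° (mod 360°)

209.5°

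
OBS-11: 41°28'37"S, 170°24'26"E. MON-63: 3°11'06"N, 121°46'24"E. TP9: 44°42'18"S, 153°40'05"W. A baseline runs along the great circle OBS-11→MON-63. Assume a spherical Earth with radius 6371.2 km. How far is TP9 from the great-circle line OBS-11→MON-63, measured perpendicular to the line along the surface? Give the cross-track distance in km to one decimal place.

648.2 km

OBS-11: φ = -41.47694°, λ = +170.40722°
MON-63: φ = +3.18500°, λ = +121.77333°
TP9: φ = -44.70500°, λ = -153.66806°
δ₁₃ = central angle OBS-11→TP9 = 0.457577 rad  (haversine)
θ₁₃ = bearing OBS-11→TP9 = 109.278°,  θ₁₂ = bearing OBS-11→MON-63 = 302.569°
dₓₜ = R·arcsin(sin δ₁₃ · sin(θ₁₃ − θ₁₂)) = 6371.2·arcsin(0.44178·sin(-193.292°)) = 648.224 km
|dₓₜ| = 648.224 km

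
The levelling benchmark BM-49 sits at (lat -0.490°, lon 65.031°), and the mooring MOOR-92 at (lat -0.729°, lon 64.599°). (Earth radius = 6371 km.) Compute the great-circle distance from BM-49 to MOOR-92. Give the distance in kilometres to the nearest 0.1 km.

54.9 km

Δφ = -0.2390°,  Δλ = -0.4320°
a = sin²(Δφ/2) + cos φ₁ cos φ₂ sin²(Δλ/2) = 0.000019
c = 2·arcsin(√a) = 0.008616 rad = 0.4937°
d = R·c = 6371 × 0.008616 = 54.9 km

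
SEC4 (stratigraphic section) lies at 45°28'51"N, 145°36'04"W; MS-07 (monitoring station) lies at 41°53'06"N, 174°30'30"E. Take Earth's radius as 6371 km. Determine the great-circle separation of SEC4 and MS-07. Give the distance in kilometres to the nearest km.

SEC4: φ = +45.48083°, λ = -145.60111°
MS-07: φ = +41.88500°, λ = +174.50833°
Δφ = -3.5958°,  Δλ = -39.8906°
a = sin²(Δφ/2) + cos φ₁ cos φ₂ sin²(Δλ/2) = 0.061726
c = 2·arcsin(√a) = 0.502154 rad = 28.7713°
d = R·c = 6371 × 0.502154 = 3199.2 km

3199 km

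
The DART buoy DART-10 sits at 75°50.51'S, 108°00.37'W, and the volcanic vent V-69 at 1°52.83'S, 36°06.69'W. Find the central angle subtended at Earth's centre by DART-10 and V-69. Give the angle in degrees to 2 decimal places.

DART-10: φ = -75.84183°, λ = -108.00617°
V-69: φ = -1.88050°, λ = -36.11150°
Δφ = 73.9613°,  Δλ = 71.8947°
a = sin²(Δφ/2) + cos φ₁ cos φ₂ sin²(Δλ/2) = 0.446105
c = 2·arcsin(√a) = 1.462796 rad = 83.8121°

83.81°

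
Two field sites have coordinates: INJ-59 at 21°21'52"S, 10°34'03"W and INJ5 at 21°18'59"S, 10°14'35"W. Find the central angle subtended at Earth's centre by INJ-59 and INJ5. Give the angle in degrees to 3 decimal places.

0.306°

INJ-59: φ = -21.36444°, λ = -10.56750°
INJ5: φ = -21.31639°, λ = -10.24306°
Δφ = 0.0481°,  Δλ = 0.3244°
a = sin²(Δφ/2) + cos φ₁ cos φ₂ sin²(Δλ/2) = 0.000007
c = 2·arcsin(√a) = 0.005341 rad = 0.3060°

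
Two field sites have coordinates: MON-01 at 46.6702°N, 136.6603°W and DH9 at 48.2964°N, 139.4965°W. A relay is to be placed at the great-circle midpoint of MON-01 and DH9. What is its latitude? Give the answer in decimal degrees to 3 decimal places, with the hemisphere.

Bx = cos φ₂ cos Δλ = 0.664462,  By = cos φ₂ sin Δλ = -0.032918
φₘ = atan2(sin φ₁ + sin φ₂, √((cos φ₁ + Bx)² + By²)) = 47.49204°
λₘ = λ₁ + atan2(By, cos φ₁ + Bx) = -138.05644°

47.492°N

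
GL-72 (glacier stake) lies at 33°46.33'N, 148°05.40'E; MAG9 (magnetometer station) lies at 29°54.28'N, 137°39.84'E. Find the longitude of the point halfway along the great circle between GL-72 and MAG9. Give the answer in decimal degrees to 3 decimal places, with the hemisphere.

142.767°E

GL-72: φ = +33.77217°, λ = +148.09000°
MAG9: φ = +29.90467°, λ = +137.66400°
Bx = cos φ₂ cos Δλ = 0.852544,  By = cos φ₂ sin Δλ = -0.156871
φₘ = atan2(sin φ₁ + sin φ₂, √((cos φ₁ + Bx)² + By²)) = 31.94489°
λₘ = λ₁ + atan2(By, cos φ₁ + Bx) = 142.76741°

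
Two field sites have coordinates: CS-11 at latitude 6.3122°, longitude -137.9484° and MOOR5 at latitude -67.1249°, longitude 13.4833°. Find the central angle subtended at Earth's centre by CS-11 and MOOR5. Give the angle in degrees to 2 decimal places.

Δφ = -73.4371°,  Δλ = 151.4317°
a = sin²(Δφ/2) + cos φ₁ cos φ₂ sin²(Δλ/2) = 0.720313
c = 2·arcsin(√a) = 2.027091 rad = 116.1438°

116.14°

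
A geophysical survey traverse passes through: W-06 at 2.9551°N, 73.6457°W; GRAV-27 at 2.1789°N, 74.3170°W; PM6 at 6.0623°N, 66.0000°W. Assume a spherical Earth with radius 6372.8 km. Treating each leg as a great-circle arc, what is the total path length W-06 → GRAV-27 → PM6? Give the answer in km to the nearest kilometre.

W-06→GRAV-27: c = 0.017903 rad, d = 114.09 km
GRAV-27→PM6: c = 0.159837 rad, d = 1018.61 km
Total = 114.09 + 1018.61 = 1132.70 km

1133 km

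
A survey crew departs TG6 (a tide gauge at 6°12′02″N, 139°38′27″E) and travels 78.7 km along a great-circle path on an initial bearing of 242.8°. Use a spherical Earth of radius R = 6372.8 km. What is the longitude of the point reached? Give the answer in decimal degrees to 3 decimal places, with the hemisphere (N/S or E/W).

139.008°E

TG6: φ = +6.20056°, λ = +139.64083°
δ = d/R = 78.7/6372.8 = 0.012349 rad
φ₂ = arcsin(sin φ₁ cos δ + cos φ₁ sin δ cos θ)
   = arcsin(0.10801·0.99992 + 0.99415·0.01235·-0.45710) = 5.87676°
λ₂ = λ₁ + atan2(sin θ sin δ cos φ₁, cos δ − sin φ₁ sin φ₂) = 139.00819°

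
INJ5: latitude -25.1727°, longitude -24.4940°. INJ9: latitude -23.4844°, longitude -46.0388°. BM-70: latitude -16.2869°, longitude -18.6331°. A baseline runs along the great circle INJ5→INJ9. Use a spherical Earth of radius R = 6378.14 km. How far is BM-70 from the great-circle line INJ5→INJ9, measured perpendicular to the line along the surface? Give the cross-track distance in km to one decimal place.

979.5 km

δ₁₃ = central angle INJ5→BM-70 = 0.182146 rad  (haversine)
θ₁₃ = bearing INJ5→BM-70 = 32.759°,  θ₁₂ = bearing INJ5→INJ9 = 270.375°
dₓₜ = R·arcsin(sin δ₁₃ · sin(θ₁₃ − θ₁₂)) = 6378.14·arcsin(0.18114·sin(-237.616°)) = 979.508 km
|dₓₜ| = 979.508 km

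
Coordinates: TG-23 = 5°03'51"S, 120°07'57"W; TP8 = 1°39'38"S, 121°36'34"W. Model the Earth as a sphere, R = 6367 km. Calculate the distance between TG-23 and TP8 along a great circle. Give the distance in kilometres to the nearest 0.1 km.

TG-23: φ = -5.06417°, λ = -120.13250°
TP8: φ = -1.66056°, λ = -121.60944°
Δφ = 3.4036°,  Δλ = -1.4769°
a = sin²(Δφ/2) + cos φ₁ cos φ₂ sin²(Δλ/2) = 0.001047
c = 2·arcsin(√a) = 0.064737 rad = 3.7091°
d = R·c = 6367 × 0.064737 = 412.2 km

412.2 km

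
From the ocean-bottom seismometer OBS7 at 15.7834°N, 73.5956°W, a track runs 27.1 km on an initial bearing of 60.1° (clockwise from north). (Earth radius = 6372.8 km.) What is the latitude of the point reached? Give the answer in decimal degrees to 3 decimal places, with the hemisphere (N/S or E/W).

15.905°N

δ = d/R = 27.1/6372.8 = 0.004252 rad
φ₂ = arcsin(sin φ₁ cos δ + cos φ₁ sin δ cos θ)
   = arcsin(0.27200·0.99999 + 0.96230·0.00425·0.49849) = 15.90474°
λ₂ = λ₁ + atan2(sin θ sin δ cos φ₁, cos δ − sin φ₁ sin φ₂) = -73.37598°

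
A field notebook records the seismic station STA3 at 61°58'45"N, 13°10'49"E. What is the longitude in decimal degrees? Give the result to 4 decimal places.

13° + 10′/60 + 49″/3600 = 13 + 0.16667 + 0.01361 = 13.1803°

13.1803°E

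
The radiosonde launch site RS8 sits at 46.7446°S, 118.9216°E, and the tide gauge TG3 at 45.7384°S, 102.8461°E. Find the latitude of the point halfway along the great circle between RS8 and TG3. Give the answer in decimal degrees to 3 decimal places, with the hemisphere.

46.524°S

Bx = cos φ₂ cos Δλ = 0.670645,  By = cos φ₂ sin Δλ = -0.193261
φₘ = atan2(sin φ₁ + sin φ₂, √((cos φ₁ + Bx)² + By²)) = -46.52397°
λₘ = λ₁ + atan2(By, cos φ₁ + Bx) = 110.80966°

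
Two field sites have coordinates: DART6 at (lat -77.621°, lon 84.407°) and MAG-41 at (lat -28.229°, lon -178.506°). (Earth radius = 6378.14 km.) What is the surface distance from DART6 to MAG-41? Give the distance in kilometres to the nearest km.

7122 km

Δφ = 49.3920°,  Δλ = 97.0870°
a = sin²(Δφ/2) + cos φ₁ cos φ₂ sin²(Δλ/2) = 0.280652
c = 2·arcsin(√a) = 1.116648 rad = 63.9792°
d = R·c = 6378.14 × 1.116648 = 7122.1 km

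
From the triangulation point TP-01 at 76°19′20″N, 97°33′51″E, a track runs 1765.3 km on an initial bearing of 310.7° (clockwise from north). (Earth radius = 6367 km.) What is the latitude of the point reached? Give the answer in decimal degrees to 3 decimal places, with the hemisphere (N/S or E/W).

TP-01: φ = +76.32222°, λ = +97.56417°
δ = d/R = 1765.3/6367 = 0.277258 rad
φ₂ = arcsin(sin φ₁ cos δ + cos φ₁ sin δ cos θ)
   = arcsin(0.97164·0.96181 + 0.23646·0.27372·0.65210) = 77.61809°
λ₂ = λ₁ + atan2(sin θ sin δ cos φ₁, cos δ − sin φ₁ sin φ₂) = 22.15046°

77.618°N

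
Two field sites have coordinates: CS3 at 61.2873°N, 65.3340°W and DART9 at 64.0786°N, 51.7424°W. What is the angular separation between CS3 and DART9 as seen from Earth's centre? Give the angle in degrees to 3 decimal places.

6.816°

Δφ = 2.7913°,  Δλ = 13.5916°
a = sin²(Δφ/2) + cos φ₁ cos φ₂ sin²(Δλ/2) = 0.003534
c = 2·arcsin(√a) = 0.118962 rad = 6.8160°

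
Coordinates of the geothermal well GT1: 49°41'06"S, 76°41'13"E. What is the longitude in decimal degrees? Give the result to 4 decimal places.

76° + 41′/60 + 13″/3600 = 76 + 0.68333 + 0.00361 = 76.6869°

76.6869°E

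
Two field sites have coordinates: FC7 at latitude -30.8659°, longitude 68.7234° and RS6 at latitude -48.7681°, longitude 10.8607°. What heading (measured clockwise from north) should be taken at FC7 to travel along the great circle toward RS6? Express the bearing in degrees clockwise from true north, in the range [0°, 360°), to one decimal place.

Δλ = -57.8627°
y = sin Δλ · cos φ₂ = -0.558117
x = cos φ₁ sin φ₂ − sin φ₁ cos φ₂ cos Δλ = -0.465661
θ = atan2(y, x) = -129.8397° → 230.1603° (mod 360°)

230.2°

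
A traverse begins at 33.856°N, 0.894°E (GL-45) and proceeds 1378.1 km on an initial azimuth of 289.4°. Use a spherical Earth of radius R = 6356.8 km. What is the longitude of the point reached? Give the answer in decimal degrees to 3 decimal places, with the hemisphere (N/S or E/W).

13.845°W

δ = d/R = 1378.1/6356.8 = 0.216791 rad
φ₂ = arcsin(sin φ₁ cos δ + cos φ₁ sin δ cos θ)
   = arcsin(0.55711·0.97659 + 0.83044·0.21510·0.33216) = 37.11376°
λ₂ = λ₁ + atan2(sin θ sin δ cos φ₁, cos δ − sin φ₁ sin φ₂) = -13.84524°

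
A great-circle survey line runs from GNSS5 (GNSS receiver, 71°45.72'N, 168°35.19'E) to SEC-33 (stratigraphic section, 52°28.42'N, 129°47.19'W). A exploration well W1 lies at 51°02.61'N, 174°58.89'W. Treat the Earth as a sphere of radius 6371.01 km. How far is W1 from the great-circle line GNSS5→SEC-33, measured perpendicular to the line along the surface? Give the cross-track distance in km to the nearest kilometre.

GNSS5: φ = +71.76200°, λ = +168.58650°
SEC-33: φ = +52.47367°, λ = -129.78650°
W1: φ = +51.04350°, λ = -174.98150°
δ₁₃ = central angle GNSS5→W1 = 0.383681 rad  (haversine)
θ₁₃ = bearing GNSS5→W1 = 151.633°,  θ₁₂ = bearing GNSS5→SEC-33 = 92.854°
dₓₜ = R·arcsin(sin δ₁₃ · sin(θ₁₃ − θ₁₂)) = 6371.01·arcsin(0.37434·sin(58.779°)) = 2076.057 km
|dₓₜ| = 2076.057 km

2076 km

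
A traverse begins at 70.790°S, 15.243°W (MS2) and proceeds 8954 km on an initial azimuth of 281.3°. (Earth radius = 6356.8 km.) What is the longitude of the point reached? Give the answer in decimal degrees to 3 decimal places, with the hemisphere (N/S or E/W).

91.552°W

δ = d/R = 8954/6356.8 = 1.408570 rad
φ₂ = arcsin(sin φ₁ cos δ + cos φ₁ sin δ cos θ)
   = arcsin(-0.94432·0.16152 + 0.32903·0.98687·0.19595) = -5.10010°
λ₂ = λ₁ + atan2(sin θ sin δ cos φ₁, cos δ − sin φ₁ sin φ₂) = -91.55192°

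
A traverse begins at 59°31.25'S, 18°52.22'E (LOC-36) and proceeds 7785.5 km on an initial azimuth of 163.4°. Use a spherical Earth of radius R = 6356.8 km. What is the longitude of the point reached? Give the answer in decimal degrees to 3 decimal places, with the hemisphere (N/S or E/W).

174.915°E

LOC-36: φ = -59.52083°, λ = +18.87033°
δ = d/R = 7785.5/6356.8 = 1.224751 rad
φ₂ = arcsin(sin φ₁ cos δ + cos φ₁ sin δ cos θ)
   = arcsin(-0.86181·0.33918 + 0.50723·0.94072·-0.95832) = -48.55406°
λ₂ = λ₁ + atan2(sin θ sin δ cos φ₁, cos δ − sin φ₁ sin φ₂) = 174.91496°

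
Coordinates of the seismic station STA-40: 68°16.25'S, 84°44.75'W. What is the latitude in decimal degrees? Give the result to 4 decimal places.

68.2708°S

68° + 16.25′/60 = 68 + 0.27083 = 68.2708°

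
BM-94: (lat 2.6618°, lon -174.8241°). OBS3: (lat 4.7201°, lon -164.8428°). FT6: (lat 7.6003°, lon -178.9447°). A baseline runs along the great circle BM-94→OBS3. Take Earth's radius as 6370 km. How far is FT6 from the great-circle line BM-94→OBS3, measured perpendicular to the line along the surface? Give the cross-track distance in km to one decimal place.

δ₁₃ = central angle BM-94→FT6 = 0.112057 rad  (haversine)
θ₁₃ = bearing BM-94→FT6 = 320.436°,  θ₁₂ = bearing BM-94→OBS3 = 78.032°
dₓₜ = R·arcsin(sin δ₁₃ · sin(θ₁₃ − θ₁₂)) = 6370·arcsin(0.11182·sin(242.404°)) = -632.314 km
|dₓₜ| = 632.314 km

632.3 km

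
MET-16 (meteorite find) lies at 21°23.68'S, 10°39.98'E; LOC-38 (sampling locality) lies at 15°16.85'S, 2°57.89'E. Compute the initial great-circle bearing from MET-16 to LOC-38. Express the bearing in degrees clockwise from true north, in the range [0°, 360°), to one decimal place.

MET-16: φ = -21.39467°, λ = +10.66633°
LOC-38: φ = -15.28083°, λ = +2.96483°
Δλ = -7.7015°
y = sin Δλ · cos φ₂ = -0.129274
x = cos φ₁ sin φ₂ − sin φ₁ cos φ₂ cos Δλ = 0.103330
θ = atan2(y, x) = -51.3644° → 308.6356° (mod 360°)

308.6°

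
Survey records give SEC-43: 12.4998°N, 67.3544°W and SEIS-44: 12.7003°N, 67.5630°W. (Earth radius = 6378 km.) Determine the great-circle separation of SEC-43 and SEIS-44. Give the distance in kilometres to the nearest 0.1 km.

Δφ = 0.2005°,  Δλ = -0.2086°
a = sin²(Δφ/2) + cos φ₁ cos φ₂ sin²(Δλ/2) = 0.000006
c = 2·arcsin(√a) = 0.004987 rad = 0.2857°
d = R·c = 6378 × 0.004987 = 31.8 km

31.8 km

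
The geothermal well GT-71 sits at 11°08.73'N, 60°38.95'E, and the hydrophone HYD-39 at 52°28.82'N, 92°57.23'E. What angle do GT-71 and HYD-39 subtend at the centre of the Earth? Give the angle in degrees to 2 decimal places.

48.82°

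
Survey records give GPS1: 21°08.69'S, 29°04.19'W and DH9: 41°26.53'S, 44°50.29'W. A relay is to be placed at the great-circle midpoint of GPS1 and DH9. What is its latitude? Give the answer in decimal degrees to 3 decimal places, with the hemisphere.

31.533°S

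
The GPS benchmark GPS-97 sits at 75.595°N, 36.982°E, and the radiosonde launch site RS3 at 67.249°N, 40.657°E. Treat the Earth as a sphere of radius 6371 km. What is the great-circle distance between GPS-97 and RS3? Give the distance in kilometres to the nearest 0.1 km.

Δφ = -8.3460°,  Δλ = 3.6750°
a = sin²(Δφ/2) + cos φ₁ cos φ₂ sin²(Δλ/2) = 0.005394
c = 2·arcsin(√a) = 0.147022 rad = 8.4237°
d = R·c = 6371 × 0.147022 = 936.7 km

936.7 km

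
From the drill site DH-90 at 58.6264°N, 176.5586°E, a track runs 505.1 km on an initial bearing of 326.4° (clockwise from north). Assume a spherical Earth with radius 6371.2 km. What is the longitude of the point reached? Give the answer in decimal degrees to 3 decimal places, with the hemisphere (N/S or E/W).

δ = d/R = 505.1/6371.2 = 0.079279 rad
φ₂ = arcsin(sin φ₁ cos δ + cos φ₁ sin δ cos θ)
   = arcsin(0.85379·0.99686 + 0.52062·0.07920·0.83292) = 62.30706°
λ₂ = λ₁ + atan2(sin θ sin δ cos φ₁, cos δ − sin φ₁ sin φ₂) = 171.14734°

171.147°E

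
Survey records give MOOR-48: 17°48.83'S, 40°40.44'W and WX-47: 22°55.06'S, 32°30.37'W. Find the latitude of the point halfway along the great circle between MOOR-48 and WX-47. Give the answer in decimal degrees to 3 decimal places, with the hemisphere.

20.413°S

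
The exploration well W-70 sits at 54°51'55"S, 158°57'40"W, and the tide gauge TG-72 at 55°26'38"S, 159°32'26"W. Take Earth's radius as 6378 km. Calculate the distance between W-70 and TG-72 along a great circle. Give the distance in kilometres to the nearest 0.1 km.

74.2 km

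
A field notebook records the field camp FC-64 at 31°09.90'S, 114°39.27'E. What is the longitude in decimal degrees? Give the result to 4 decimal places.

114.6545°E

114° + 39.27′/60 = 114 + 0.65450 = 114.6545°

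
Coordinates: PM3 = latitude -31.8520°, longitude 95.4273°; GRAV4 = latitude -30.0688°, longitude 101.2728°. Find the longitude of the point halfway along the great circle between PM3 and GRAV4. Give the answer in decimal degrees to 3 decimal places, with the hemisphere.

98.377°E

Bx = cos φ₂ cos Δλ = 0.860924,  By = cos φ₂ sin Δλ = 0.088140
φₘ = atan2(sin φ₁ + sin φ₂, √((cos φ₁ + Bx)² + By²)) = -30.99331°
λₘ = λ₁ + atan2(By, cos φ₁ + Bx) = 98.37736°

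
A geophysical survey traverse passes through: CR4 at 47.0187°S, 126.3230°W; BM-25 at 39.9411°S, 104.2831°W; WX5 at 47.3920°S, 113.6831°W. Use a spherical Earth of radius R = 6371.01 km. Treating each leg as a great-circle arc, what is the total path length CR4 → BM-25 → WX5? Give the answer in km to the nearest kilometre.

CR4→BM-25: c = 0.303882 rad, d = 1936.03 km
BM-25→WX5: c = 0.175801 rad, d = 1120.03 km
Total = 1936.03 + 1120.03 = 3056.07 km

3056 km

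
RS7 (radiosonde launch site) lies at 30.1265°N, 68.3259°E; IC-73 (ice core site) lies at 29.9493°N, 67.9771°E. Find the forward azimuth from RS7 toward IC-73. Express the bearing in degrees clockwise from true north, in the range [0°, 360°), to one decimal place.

Δλ = -0.3488°
y = sin Δλ · cos φ₂ = -0.005275
x = cos φ₁ sin φ₂ − sin φ₁ cos φ₂ cos Δλ = -0.003085
θ = atan2(y, x) = -120.3189° → 239.6811° (mod 360°)

239.7°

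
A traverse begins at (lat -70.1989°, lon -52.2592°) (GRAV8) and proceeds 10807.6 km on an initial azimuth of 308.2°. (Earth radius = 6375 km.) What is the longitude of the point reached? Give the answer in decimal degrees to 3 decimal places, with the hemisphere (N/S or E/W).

107.792°W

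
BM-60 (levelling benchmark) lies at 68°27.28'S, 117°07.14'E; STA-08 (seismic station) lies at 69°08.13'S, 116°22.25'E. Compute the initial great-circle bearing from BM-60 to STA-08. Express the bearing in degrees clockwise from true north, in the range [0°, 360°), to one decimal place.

201.3°

BM-60: φ = -68.45467°, λ = +117.11900°
STA-08: φ = -69.13550°, λ = +116.37083°
Δλ = -0.7482°
y = sin Δλ · cos φ₂ = -0.004651
x = cos φ₁ sin φ₂ − sin φ₁ cos φ₂ cos Δλ = -0.011911
θ = atan2(y, x) = -158.6717° → 201.3283° (mod 360°)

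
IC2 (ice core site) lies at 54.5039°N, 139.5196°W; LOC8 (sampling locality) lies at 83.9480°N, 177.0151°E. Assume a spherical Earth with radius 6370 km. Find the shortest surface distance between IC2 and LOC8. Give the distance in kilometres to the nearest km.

3485 km

Δφ = 29.4441°,  Δλ = -43.4653°
a = sin²(Δφ/2) + cos φ₁ cos φ₂ sin²(Δλ/2) = 0.072975
c = 2·arcsin(√a) = 0.547076 rad = 31.3452°
d = R·c = 6370 × 0.547076 = 3484.9 km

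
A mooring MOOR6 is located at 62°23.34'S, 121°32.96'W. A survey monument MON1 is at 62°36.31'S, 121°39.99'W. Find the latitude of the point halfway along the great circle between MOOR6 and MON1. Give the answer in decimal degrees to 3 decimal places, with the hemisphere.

MOOR6: φ = -62.38900°, λ = -121.54933°
MON1: φ = -62.60517°, λ = -121.66650°
Bx = cos φ₂ cos Δλ = 0.460119,  By = cos φ₂ sin Δλ = -0.000941
φₘ = atan2(sin φ₁ + sin φ₂, √((cos φ₁ + Bx)² + By²)) = -62.49710°
λₘ = λ₁ + atan2(By, cos φ₁ + Bx) = -121.60770°

62.497°S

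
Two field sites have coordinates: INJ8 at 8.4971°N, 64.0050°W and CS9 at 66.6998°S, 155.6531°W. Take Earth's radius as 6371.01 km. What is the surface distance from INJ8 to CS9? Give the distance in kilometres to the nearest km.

10947 km

Δφ = -75.1969°,  Δλ = -91.6481°
a = sin²(Δφ/2) + cos φ₁ cos φ₂ sin²(Δλ/2) = 0.573480
c = 2·arcsin(√a) = 1.718291 rad = 98.4508°
d = R·c = 6371.01 × 1.718291 = 10947.2 km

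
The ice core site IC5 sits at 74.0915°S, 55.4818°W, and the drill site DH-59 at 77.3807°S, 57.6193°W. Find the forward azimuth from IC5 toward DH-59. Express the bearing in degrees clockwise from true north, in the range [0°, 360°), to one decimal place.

188.1°

Δλ = -2.1375°
y = sin Δλ · cos φ₂ = -0.008149
x = cos φ₁ sin φ₂ − sin φ₁ cos φ₂ cos Δλ = -0.057522
θ = atan2(y, x) = -171.9372° → 188.0628° (mod 360°)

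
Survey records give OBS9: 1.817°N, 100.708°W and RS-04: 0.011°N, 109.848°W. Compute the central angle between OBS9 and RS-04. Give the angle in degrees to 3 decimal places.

9.315°

Δφ = -1.8060°,  Δλ = -9.1400°
a = sin²(Δφ/2) + cos φ₁ cos φ₂ sin²(Δλ/2) = 0.006594
c = 2·arcsin(√a) = 0.162581 rad = 9.3152°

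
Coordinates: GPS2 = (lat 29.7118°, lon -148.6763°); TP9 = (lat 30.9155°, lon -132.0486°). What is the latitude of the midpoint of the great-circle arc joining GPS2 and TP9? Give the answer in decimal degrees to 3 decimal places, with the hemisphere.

30.578°N

Bx = cos φ₂ cos Δλ = 0.822051,  By = cos φ₂ sin Δλ = 0.245497
φₘ = atan2(sin φ₁ + sin φ₂, √((cos φ₁ + Bx)² + By²)) = 30.57807°
λₘ = λ₁ + atan2(By, cos φ₁ + Bx) = -140.41387°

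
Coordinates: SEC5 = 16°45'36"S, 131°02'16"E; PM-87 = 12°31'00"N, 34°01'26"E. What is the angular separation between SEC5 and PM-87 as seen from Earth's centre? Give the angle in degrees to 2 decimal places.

100.17°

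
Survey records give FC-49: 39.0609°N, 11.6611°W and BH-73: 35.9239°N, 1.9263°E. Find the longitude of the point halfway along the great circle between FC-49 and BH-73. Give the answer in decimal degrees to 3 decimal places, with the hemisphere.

Bx = cos φ₂ cos Δλ = 0.787133,  By = cos φ₂ sin Δλ = 0.190244
φₘ = atan2(sin φ₁ + sin φ₂, √((cos φ₁ + Bx)² + By²)) = 37.68746°
λₘ = λ₁ + atan2(By, cos φ₁ + Bx) = -4.72402°

4.724°W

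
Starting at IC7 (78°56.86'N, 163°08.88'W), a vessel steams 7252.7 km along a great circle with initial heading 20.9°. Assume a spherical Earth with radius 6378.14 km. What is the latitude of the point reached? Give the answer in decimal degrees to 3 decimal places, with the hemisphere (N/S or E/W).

35.095°N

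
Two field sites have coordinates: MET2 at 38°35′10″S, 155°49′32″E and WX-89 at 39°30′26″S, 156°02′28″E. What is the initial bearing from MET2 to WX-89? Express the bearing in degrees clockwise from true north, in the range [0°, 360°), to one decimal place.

MET2: φ = -38.58611°, λ = +155.82556°
WX-89: φ = -39.50722°, λ = +156.04111°
Δλ = 0.2156°
y = sin Δλ · cos φ₂ = 0.002903
x = cos φ₁ sin φ₂ − sin φ₁ cos φ₂ cos Δλ = -0.016079
θ = atan2(y, x) = 169.7670° → 169.7670° (mod 360°)

169.8°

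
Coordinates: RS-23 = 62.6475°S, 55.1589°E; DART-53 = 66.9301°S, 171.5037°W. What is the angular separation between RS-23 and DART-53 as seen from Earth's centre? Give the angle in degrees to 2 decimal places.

46.08°

Δφ = -4.2826°,  Δλ = 133.3374°
a = sin²(Δφ/2) + cos φ₁ cos φ₂ sin²(Δλ/2) = 0.153198
c = 2·arcsin(√a) = 0.804317 rad = 46.0840°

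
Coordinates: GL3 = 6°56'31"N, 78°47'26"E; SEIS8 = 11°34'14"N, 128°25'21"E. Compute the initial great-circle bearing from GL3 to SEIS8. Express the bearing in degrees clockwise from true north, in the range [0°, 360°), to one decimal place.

80.7°

GL3: φ = +6.94194°, λ = +78.79056°
SEIS8: φ = +11.57056°, λ = +128.42250°
Δλ = 49.6319°
y = sin Δλ · cos φ₂ = 0.746417
x = cos φ₁ sin φ₂ − sin φ₁ cos φ₂ cos Δλ = 0.122412
θ = atan2(y, x) = 80.6864° → 80.6864° (mod 360°)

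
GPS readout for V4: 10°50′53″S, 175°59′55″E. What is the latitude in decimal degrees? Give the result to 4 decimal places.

10.8481°S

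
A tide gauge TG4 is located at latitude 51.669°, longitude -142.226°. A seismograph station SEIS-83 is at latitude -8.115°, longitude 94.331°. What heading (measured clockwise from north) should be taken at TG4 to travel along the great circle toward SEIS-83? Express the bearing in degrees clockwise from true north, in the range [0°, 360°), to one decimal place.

292.4°

Δλ = -123.4430°
y = sin Δλ · cos φ₂ = -0.826079
x = cos φ₁ sin φ₂ − sin φ₁ cos φ₂ cos Δλ = 0.340434
θ = atan2(y, x) = -67.6030° → 292.3970° (mod 360°)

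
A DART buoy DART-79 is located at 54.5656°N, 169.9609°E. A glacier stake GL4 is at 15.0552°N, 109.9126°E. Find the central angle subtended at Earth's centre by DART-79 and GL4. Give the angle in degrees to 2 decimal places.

60.58°

Δφ = -39.5104°,  Δλ = -60.0483°
a = sin²(Δφ/2) + cos φ₁ cos φ₂ sin²(Δλ/2) = 0.254417
c = 2·arcsin(√a) = 1.057370 rad = 60.5828°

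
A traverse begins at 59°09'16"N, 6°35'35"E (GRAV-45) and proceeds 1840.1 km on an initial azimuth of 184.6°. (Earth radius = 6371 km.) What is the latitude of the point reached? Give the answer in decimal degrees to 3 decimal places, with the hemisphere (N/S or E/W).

42.643°N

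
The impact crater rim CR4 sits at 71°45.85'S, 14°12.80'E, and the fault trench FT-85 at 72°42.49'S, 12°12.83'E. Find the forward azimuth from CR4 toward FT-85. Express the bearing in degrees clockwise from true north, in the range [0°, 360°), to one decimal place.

211.9°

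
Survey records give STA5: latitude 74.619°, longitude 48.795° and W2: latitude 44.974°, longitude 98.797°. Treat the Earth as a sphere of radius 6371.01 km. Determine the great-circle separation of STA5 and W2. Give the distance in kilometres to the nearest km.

Δφ = -29.6450°,  Δλ = 50.0020°
a = sin²(Δφ/2) + cos φ₁ cos φ₂ sin²(Δλ/2) = 0.098962
c = 2·arcsin(√a) = 0.640033 rad = 36.6712°
d = R·c = 6371.01 × 0.640033 = 4077.7 km

4078 km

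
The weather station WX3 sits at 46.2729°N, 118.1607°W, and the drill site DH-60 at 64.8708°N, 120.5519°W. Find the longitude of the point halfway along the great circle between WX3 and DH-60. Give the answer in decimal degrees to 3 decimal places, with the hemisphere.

119.071°W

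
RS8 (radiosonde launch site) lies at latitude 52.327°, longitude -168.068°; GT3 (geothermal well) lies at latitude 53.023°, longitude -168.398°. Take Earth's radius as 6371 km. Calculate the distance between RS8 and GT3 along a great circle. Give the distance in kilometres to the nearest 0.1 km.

80.5 km

Δφ = 0.6960°,  Δλ = -0.3300°
a = sin²(Δφ/2) + cos φ₁ cos φ₂ sin²(Δλ/2) = 0.000040
c = 2·arcsin(√a) = 0.012639 rad = 0.7242°
d = R·c = 6371 × 0.012639 = 80.5 km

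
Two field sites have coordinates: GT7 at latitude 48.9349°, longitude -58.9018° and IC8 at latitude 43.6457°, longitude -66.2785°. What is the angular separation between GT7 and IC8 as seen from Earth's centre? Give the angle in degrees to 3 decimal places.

Δφ = -5.2892°,  Δλ = -7.3767°
a = sin²(Δφ/2) + cos φ₁ cos φ₂ sin²(Δλ/2) = 0.004096
c = 2·arcsin(√a) = 0.128089 rad = 7.3390°

7.339°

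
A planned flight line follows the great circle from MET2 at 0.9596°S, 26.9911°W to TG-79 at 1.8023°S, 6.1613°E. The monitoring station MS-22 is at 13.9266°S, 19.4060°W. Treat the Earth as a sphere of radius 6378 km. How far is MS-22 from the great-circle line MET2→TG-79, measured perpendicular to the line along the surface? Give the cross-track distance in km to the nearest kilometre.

1417 km

δ₁₃ = central angle MET2→MS-22 = 0.261483 rad  (haversine)
θ₁₃ = bearing MET2→MS-22 = 150.291°,  θ₁₂ = bearing MET2→TG-79 = 91.827°
dₓₜ = R·arcsin(sin δ₁₃ · sin(θ₁₃ − θ₁₂)) = 6378·arcsin(0.25851·sin(58.464°)) = 1416.917 km
|dₓₜ| = 1416.917 km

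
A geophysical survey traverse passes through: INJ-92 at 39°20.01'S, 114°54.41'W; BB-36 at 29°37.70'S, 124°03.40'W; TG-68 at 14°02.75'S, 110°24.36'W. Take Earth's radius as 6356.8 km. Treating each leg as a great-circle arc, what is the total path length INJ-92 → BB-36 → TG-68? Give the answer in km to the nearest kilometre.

3586 km

INJ-92: φ = -39.33350°, λ = -114.90683°
BB-36: φ = -29.62833°, λ = -124.05667°
TG-68: φ = -14.04583°, λ = -110.40600°
INJ-92→BB-36: c = 0.214263 rad, d = 1362.03 km
BB-36→TG-68: c = 0.349848 rad, d = 2223.91 km
Total = 1362.03 + 2223.91 = 3585.94 km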